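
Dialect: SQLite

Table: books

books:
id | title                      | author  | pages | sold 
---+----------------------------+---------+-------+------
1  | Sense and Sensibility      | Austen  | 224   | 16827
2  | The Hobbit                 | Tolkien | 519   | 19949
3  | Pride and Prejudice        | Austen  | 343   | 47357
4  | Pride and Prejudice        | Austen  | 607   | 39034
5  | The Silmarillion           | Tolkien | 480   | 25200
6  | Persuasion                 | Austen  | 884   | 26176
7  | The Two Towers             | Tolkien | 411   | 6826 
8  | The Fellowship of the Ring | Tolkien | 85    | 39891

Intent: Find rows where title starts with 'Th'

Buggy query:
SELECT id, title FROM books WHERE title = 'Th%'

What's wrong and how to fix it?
Bug: '=' compares the literal string including the % character; pattern matching needs LIKE

Fix: Use LIKE for wildcard pattern matching

Corrected query:
SELECT id, title FROM books WHERE title LIKE 'Th%'

Result:
id | title                     
---+---------------------------
2  | The Hobbit                
5  | The Silmarillion          
7  | The Two Towers            
8  | The Fellowship of the Ring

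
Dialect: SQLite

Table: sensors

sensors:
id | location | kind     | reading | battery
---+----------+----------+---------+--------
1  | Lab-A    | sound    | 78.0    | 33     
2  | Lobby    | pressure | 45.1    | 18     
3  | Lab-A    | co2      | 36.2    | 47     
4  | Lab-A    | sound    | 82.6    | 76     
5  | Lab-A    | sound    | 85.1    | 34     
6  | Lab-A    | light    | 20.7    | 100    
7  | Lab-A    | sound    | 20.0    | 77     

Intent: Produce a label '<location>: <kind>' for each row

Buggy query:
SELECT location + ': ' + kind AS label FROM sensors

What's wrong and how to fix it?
Bug: '+' is numeric addition; on text columns SQLite converts them to 0 instead of concatenating

Fix: Replace + with || to concatenate text

Corrected query:
SELECT location || ': ' || kind AS label FROM sensors

Result:
label          
---------------
Lab-A: sound   
Lobby: pressure
Lab-A: co2     
Lab-A: sound   
Lab-A: sound   
Lab-A: light   
Lab-A: sound   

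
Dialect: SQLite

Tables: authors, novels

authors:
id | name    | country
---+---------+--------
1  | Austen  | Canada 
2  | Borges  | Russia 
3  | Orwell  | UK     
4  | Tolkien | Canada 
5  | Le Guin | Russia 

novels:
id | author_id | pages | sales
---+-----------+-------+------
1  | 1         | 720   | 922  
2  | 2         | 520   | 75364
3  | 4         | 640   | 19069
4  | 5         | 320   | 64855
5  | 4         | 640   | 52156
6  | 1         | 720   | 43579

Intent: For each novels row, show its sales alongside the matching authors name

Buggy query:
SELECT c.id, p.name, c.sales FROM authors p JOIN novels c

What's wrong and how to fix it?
Bug: JOIN with no ON clause produces a cartesian product; every novels row pairs with every authors row

Fix: Add ON c.author_id = p.id to the JOIN

Corrected query:
SELECT c.id, p.name, c.sales FROM authors p JOIN novels c ON c.author_id = p.id

Result:
id | name    | sales
---+---------+------
1  | Austen  | 922  
2  | Borges  | 75364
3  | Tolkien | 19069
4  | Le Guin | 64855
5  | Tolkien | 52156
6  | Austen  | 43579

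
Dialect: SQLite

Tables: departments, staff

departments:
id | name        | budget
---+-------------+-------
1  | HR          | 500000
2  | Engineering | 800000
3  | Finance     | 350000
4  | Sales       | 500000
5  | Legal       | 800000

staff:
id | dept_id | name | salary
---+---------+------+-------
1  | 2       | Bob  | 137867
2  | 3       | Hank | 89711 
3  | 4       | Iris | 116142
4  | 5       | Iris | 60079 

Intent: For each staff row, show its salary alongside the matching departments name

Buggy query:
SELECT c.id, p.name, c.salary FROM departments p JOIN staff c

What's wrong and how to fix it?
Bug: JOIN with no ON clause produces a cartesian product; every staff row pairs with every departments row

Fix: Add ON c.dept_id = p.id to the JOIN

Corrected query:
SELECT c.id, p.name, c.salary FROM departments p JOIN staff c ON c.dept_id = p.id

Result:
id | name        | salary
---+-------------+-------
1  | Engineering | 137867
2  | Finance     | 89711 
3  | Sales       | 116142
4  | Legal       | 60079 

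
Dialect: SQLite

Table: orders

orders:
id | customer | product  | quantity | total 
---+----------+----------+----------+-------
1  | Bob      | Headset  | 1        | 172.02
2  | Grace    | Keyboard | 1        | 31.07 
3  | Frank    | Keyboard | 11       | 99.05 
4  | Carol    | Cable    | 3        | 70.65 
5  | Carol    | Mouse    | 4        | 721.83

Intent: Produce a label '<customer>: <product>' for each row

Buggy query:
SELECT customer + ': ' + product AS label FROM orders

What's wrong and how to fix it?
Bug: '+' is numeric addition; on text columns SQLite converts them to 0 instead of concatenating

Fix: Use the || operator for string concatenation

Corrected query:
SELECT customer || ': ' || product AS label FROM orders

Result:
label          
---------------
Bob: Headset   
Grace: Keyboard
Frank: Keyboard
Carol: Cable   
Carol: Mouse   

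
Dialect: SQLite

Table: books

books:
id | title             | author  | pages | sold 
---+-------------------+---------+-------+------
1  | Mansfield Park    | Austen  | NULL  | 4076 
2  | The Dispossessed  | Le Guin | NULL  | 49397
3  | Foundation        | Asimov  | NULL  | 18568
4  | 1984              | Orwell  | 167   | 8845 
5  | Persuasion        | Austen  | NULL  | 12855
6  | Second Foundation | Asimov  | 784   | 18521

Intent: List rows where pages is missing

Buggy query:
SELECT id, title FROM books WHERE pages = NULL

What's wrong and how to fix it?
Bug: Comparing to NULL with '=' never matches; NULL = NULL is unknown, not true

Fix: Use IS NULL to test for NULL

Corrected query:
SELECT id, title FROM books WHERE pages IS NULL

Result:
id | title           
---+-----------------
1  | Mansfield Park  
2  | The Dispossessed
3  | Foundation      
5  | Persuasion      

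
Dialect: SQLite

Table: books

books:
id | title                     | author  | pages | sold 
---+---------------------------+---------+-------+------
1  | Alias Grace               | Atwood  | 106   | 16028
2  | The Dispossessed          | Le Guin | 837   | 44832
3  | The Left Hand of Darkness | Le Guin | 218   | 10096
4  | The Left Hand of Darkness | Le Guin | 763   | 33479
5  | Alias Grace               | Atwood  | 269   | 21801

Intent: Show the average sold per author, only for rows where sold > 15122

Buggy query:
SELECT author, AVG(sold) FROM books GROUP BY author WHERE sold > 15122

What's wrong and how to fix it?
Bug: WHERE cannot follow GROUP BY

Fix: Place WHERE between FROM and GROUP BY

Corrected query:
SELECT author, AVG(sold) FROM books WHERE sold > 15122 GROUP BY author

Result:
author  | AVG(sold)
--------+----------
Atwood  | 18914.5  
Le Guin | 39155.5  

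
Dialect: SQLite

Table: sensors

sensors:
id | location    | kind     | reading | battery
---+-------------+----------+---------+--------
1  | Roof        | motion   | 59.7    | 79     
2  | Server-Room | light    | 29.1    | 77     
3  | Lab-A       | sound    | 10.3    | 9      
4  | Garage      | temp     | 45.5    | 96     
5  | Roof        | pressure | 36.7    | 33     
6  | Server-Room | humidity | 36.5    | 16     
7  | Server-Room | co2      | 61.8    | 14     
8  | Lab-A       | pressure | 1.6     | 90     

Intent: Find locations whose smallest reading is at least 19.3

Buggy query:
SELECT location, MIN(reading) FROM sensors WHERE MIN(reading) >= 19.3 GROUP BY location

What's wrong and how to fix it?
Bug: MIN() in WHERE is a misuse of aggregate

Fix: Use HAVING for the per-group MIN condition

Corrected query:
SELECT location, MIN(reading) FROM sensors GROUP BY location HAVING MIN(reading) >= 19.3

Result:
location    | MIN(reading)
------------+-------------
Garage      | 45.5        
Roof        | 36.7        
Server-Room | 29.1        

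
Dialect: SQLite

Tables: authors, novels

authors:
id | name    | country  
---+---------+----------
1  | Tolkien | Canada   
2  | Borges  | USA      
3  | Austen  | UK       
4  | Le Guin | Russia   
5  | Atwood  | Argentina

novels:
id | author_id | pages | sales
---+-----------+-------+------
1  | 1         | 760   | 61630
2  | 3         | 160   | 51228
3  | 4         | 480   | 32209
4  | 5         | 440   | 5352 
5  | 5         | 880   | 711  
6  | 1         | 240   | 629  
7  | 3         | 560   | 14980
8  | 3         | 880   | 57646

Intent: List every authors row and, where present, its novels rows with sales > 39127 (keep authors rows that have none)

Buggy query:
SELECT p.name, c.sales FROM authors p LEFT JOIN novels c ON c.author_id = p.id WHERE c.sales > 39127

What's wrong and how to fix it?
Bug: Filtering c.sales in WHERE discards the NULL rows produced by LEFT JOIN, turning it into an inner join

Fix: Move the right-table condition into the ON clause so unmatched parents are kept

Corrected query:
SELECT p.name, c.sales FROM authors p LEFT JOIN novels c ON c.author_id = p.id AND c.sales > 39127

Result:
name    | sales
--------+------
Tolkien | 61630
Borges  | NULL 
Austen  | 51228
Austen  | 57646
Le Guin | NULL 
Atwood  | NULL 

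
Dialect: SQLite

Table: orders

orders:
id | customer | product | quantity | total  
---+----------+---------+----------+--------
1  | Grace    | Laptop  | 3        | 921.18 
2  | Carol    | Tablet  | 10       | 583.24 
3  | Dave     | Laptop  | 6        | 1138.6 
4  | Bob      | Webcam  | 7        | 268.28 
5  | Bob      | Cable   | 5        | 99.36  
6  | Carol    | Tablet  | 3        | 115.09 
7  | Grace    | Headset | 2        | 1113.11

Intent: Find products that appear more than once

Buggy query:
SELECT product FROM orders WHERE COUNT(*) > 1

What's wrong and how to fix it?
Bug: WHERE can't reference COUNT(*); aggregates are computed after WHERE

Fix: GROUP BY product, then filter groups with HAVING COUNT(*) > 1

Corrected query:
SELECT product FROM orders GROUP BY product HAVING COUNT(*) > 1

Result:
product
-------
Laptop 
Tablet 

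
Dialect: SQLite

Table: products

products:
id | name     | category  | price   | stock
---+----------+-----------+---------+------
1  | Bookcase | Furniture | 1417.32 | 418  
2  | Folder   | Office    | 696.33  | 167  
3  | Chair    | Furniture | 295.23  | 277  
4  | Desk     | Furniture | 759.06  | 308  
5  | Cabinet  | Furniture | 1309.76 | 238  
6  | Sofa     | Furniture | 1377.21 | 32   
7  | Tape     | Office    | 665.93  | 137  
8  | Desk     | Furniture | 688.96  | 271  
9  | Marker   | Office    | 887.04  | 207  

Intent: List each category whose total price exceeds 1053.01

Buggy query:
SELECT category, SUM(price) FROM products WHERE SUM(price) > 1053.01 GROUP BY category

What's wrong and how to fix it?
Bug: Aggregate functions cannot appear in a WHERE clause

Fix: Use HAVING (which filters groups after aggregation) instead of WHERE

Corrected query:
SELECT category, SUM(price) FROM products GROUP BY category HAVING SUM(price) > 1053.01

Result:
category  | SUM(price)
----------+-----------
Furniture | 5847.54   
Office    | 2249.3    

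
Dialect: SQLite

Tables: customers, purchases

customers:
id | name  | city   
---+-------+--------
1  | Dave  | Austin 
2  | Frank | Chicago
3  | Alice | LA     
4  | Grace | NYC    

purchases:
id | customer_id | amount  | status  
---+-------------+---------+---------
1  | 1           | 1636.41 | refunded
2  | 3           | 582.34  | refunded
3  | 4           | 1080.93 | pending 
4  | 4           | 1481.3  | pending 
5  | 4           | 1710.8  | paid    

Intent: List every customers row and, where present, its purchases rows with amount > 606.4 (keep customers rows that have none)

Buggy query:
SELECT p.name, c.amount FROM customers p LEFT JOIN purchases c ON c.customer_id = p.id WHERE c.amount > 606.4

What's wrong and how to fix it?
Bug: A WHERE condition on the right-hand table after LEFT JOIN drops unmatched parents

Fix: Move the right-table condition into the ON clause so unmatched parents are kept

Corrected query:
SELECT p.name, c.amount FROM customers p LEFT JOIN purchases c ON c.customer_id = p.id AND c.amount > 606.4

Result:
name  | amount 
------+--------
Dave  | 1636.41
Frank | NULL   
Alice | NULL   
Grace | 1080.93
Grace | 1481.3 
Grace | 1710.8 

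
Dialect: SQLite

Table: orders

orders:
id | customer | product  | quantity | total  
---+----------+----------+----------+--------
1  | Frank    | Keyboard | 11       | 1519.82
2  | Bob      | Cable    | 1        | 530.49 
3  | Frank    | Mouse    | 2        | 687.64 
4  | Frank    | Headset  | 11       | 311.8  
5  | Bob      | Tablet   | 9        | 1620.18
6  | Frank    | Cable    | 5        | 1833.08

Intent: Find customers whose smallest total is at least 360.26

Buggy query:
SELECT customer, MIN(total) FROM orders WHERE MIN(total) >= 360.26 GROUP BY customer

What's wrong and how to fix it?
Bug: Aggregates like MIN are computed per group after WHERE runs

Fix: Replace WHERE with HAVING after the GROUP BY

Corrected query:
SELECT customer, MIN(total) FROM orders GROUP BY customer HAVING MIN(total) >= 360.26

Result:
customer | MIN(total)
---------+-----------
Bob      | 530.49    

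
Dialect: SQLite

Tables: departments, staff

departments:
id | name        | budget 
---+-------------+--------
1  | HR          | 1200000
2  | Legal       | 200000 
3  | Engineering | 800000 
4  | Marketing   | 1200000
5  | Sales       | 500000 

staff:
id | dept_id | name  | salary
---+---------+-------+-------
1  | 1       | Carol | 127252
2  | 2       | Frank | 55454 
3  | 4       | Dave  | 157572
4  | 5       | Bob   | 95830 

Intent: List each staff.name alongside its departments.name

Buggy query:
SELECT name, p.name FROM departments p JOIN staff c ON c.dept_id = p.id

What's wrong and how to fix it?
Bug: 'name' exists in both joined tables, so the database can't tell which one is meant

Fix: Qualify the column with its table alias (c.name)

Corrected query:
SELECT c.name, p.name FROM departments p JOIN staff c ON c.dept_id = p.id

Result:
name  | name     
------+----------
Carol | HR       
Frank | Legal    
Dave  | Marketing
Bob   | Sales    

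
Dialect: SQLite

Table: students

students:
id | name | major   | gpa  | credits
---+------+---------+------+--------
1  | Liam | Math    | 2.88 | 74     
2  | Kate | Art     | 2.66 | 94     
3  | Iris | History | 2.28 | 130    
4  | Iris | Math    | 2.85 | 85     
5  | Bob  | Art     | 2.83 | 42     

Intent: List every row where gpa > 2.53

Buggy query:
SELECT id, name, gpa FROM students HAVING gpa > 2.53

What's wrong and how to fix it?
Bug: HAVING filters the output of aggregation, but this query has no GROUP BY and no aggregate functions, so SQLite rejects it (HAVING clause on a non-aggregate query); the condition here is per row

Fix: Replace HAVING with WHERE since the condition applies to individual rows

Corrected query:
SELECT id, name, gpa FROM students WHERE gpa > 2.53

Result:
id | name | gpa 
---+------+-----
1  | Liam | 2.88
2  | Kate | 2.66
4  | Iris | 2.85
5  | Bob  | 2.83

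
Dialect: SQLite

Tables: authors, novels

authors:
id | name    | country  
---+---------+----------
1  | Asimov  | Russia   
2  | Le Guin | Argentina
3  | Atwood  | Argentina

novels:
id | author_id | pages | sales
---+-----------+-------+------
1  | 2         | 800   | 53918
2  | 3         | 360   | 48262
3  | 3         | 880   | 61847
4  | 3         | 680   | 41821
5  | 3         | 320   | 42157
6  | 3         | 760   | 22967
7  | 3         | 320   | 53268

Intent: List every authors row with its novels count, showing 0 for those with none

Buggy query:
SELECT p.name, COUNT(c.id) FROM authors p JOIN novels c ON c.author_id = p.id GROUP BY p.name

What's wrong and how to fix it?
Bug: INNER JOIN drops authors rows that have no matching novels rows

Fix: Use LEFT JOIN so parents without children still appear (COUNT(c.id) gives 0)

Corrected query:
SELECT p.name, COUNT(c.id) FROM authors p LEFT JOIN novels c ON c.author_id = p.id GROUP BY p.name

Result:
name    | COUNT(c.id)
--------+------------
Asimov  | 0          
Atwood  | 6          
Le Guin | 1          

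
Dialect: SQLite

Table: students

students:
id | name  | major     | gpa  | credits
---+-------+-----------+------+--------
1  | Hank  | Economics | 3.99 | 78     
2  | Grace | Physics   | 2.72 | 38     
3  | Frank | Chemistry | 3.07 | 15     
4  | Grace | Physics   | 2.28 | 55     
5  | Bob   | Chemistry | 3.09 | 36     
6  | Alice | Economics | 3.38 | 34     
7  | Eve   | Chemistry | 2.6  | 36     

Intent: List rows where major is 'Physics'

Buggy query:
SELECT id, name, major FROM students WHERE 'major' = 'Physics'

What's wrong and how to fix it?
Bug: 'major' in single quotes is a string literal, not the column; the comparison is literal-vs-literal and never true

Fix: Remove the quotes around the column name (or use double quotes for an identifier)

Corrected query:
SELECT id, name, major FROM students WHERE major = 'Physics'

Result:
id | name  | major  
---+-------+--------
2  | Grace | Physics
4  | Grace | Physics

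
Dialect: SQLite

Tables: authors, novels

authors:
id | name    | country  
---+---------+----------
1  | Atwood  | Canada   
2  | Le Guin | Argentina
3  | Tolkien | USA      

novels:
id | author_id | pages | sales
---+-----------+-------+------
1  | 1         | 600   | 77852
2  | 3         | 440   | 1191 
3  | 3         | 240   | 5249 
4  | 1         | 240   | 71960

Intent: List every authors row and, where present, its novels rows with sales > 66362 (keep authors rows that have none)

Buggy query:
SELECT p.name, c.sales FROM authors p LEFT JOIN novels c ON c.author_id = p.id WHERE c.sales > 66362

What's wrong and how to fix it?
Bug: A WHERE condition on the right-hand table after LEFT JOIN drops unmatched parents

Fix: Put 'c.sales > 66362' in the JOIN's ON clause instead of WHERE

Corrected query:
SELECT p.name, c.sales FROM authors p LEFT JOIN novels c ON c.author_id = p.id AND c.sales > 66362

Result:
name    | sales
--------+------
Atwood  | 71960
Atwood  | 77852
Le Guin | NULL 
Tolkien | NULL 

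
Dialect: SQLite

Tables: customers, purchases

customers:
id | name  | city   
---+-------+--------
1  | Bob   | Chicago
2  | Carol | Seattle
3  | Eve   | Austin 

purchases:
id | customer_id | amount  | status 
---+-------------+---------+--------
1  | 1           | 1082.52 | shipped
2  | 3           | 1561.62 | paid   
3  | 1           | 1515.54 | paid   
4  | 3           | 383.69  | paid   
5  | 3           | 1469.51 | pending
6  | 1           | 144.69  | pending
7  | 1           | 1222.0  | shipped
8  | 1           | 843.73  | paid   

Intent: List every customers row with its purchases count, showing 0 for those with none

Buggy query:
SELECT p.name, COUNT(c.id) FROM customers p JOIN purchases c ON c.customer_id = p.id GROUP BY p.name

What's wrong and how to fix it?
Bug: INNER JOIN drops customers rows that have no matching purchases rows

Fix: Use LEFT JOIN so parents without children still appear (COUNT(c.id) gives 0)

Corrected query:
SELECT p.name, COUNT(c.id) FROM customers p LEFT JOIN purchases c ON c.customer_id = p.id GROUP BY p.name

Result:
name  | COUNT(c.id)
------+------------
Bob   | 5          
Carol | 0          
Eve   | 3          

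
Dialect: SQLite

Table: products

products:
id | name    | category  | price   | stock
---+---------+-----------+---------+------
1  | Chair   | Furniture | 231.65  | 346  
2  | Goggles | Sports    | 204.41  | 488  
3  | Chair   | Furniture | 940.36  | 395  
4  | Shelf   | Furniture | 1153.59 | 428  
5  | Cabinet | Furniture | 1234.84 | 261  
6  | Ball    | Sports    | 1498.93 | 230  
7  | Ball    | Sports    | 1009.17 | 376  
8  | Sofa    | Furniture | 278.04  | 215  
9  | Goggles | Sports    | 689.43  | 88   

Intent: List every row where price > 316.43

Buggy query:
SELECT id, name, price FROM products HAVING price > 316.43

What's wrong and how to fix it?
Bug: This is a non-aggregate query (no GROUP BY, no aggregates), so in SQLite the HAVING clause is invalid here; a row-level condition belongs in WHERE

Fix: Use WHERE for row-level filtering

Corrected query:
SELECT id, name, price FROM products WHERE price > 316.43

Result:
id | name    | price  
---+---------+--------
3  | Chair   | 940.36 
4  | Shelf   | 1153.59
5  | Cabinet | 1234.84
6  | Ball    | 1498.93
7  | Ball    | 1009.17
9  | Goggles | 689.43 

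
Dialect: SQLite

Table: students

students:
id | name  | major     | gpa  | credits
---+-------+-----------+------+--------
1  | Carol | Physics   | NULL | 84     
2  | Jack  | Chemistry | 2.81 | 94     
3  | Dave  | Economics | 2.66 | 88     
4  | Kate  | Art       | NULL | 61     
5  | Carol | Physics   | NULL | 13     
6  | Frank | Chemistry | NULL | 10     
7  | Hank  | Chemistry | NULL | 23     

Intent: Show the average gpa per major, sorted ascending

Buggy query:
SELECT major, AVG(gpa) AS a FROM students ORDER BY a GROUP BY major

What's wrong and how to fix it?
Bug: ORDER BY appears before GROUP BY; SQL clause order requires GROUP BY first

Fix: Reorder: SELECT … FROM … GROUP BY … ORDER BY …

Corrected query:
SELECT major, AVG(gpa) AS a FROM students GROUP BY major ORDER BY a

Result:
major     | a   
----------+-----
Art       | NULL
Physics   | NULL
Economics | 2.66
Chemistry | 2.81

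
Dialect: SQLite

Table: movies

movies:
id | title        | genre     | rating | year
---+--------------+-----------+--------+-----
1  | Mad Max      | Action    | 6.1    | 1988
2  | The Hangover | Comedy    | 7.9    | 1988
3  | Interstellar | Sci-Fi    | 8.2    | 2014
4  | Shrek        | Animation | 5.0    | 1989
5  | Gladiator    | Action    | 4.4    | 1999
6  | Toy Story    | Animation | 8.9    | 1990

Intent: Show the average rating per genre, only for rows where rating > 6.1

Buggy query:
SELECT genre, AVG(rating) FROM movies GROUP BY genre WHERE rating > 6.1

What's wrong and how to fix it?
Bug: Row-level WHERE must come before GROUP BY in the clause order

Fix: Place WHERE between FROM and GROUP BY

Corrected query:
SELECT genre, AVG(rating) FROM movies WHERE rating > 6.1 GROUP BY genre

Result:
genre     | AVG(rating)
----------+------------
Animation | 8.9        
Comedy    | 7.9        
Sci-Fi    | 8.2        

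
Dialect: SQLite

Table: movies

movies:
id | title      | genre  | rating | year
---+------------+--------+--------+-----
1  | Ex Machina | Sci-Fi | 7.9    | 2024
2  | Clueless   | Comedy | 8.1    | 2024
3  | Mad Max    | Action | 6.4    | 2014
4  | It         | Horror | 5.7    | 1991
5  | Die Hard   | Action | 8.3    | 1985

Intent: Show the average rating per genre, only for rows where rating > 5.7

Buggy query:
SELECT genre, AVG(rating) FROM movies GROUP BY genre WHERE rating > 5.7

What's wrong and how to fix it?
Bug: Row-level WHERE must come before GROUP BY in the clause order

Fix: Move the WHERE clause before GROUP BY

Corrected query:
SELECT genre, AVG(rating) FROM movies WHERE rating > 5.7 GROUP BY genre

Result:
genre  | AVG(rating)
-------+------------
Action | 7.35       
Comedy | 8.1        
Sci-Fi | 7.9        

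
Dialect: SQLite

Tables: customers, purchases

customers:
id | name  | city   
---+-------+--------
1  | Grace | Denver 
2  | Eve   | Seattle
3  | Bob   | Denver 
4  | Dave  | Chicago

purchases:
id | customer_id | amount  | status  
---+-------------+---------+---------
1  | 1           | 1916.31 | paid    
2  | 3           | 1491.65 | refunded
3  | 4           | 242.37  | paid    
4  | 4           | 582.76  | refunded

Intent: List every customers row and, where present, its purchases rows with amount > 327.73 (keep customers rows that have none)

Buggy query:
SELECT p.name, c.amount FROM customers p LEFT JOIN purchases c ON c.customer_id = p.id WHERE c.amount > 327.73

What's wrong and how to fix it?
Bug: Filtering c.amount in WHERE discards the NULL rows produced by LEFT JOIN, turning it into an inner join

Fix: Put 'c.amount > 327.73' in the JOIN's ON clause instead of WHERE

Corrected query:
SELECT p.name, c.amount FROM customers p LEFT JOIN purchases c ON c.customer_id = p.id AND c.amount > 327.73

Result:
name  | amount 
------+--------
Grace | 1916.31
Eve   | NULL   
Bob   | 1491.65
Dave  | 582.76 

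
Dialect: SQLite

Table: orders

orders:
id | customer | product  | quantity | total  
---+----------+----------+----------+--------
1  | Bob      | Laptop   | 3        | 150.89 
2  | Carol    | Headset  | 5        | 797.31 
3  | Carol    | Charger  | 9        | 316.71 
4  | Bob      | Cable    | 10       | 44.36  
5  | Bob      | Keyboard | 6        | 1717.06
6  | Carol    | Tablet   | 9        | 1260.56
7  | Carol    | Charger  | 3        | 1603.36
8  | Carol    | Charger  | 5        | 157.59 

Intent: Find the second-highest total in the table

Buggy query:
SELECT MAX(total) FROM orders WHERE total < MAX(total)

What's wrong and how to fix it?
Bug: The inner MAX is an aggregate inside WHERE, which is not allowed

Fix: Put the inner MAX in a scalar subquery

Corrected query:
SELECT MAX(total) FROM orders WHERE total < (SELECT MAX(total) FROM orders)

Result:
MAX(total)
----------
1603.36   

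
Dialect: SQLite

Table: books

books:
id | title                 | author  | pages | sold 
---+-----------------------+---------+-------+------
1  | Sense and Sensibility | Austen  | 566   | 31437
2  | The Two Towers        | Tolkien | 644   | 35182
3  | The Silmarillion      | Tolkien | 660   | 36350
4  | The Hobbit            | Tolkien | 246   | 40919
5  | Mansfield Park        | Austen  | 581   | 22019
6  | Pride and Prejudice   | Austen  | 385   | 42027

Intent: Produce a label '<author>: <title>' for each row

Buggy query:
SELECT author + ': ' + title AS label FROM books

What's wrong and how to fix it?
Bug: SQLite uses || for string concatenation; + coerces text to numbers (yielding 0)

Fix: Replace + with || to concatenate text

Corrected query:
SELECT author || ': ' || title AS label FROM books

Result:
label                        
-----------------------------
Austen: Sense and Sensibility
Tolkien: The Two Towers      
Tolkien: The Silmarillion    
Tolkien: The Hobbit          
Austen: Mansfield Park       
Austen: Pride and Prejudice  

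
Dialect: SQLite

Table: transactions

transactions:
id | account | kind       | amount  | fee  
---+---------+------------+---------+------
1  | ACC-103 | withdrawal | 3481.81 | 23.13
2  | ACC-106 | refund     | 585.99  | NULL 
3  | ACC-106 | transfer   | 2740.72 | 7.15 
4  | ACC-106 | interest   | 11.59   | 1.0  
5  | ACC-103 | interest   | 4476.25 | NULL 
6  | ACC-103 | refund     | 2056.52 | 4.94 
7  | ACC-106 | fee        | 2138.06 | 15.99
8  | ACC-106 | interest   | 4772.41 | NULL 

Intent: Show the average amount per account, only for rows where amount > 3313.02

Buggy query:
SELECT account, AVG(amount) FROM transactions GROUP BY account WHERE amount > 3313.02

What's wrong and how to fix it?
Bug: Row-level WHERE must come before GROUP BY in the clause order

Fix: Place WHERE between FROM and GROUP BY

Corrected query:
SELECT account, AVG(amount) FROM transactions WHERE amount > 3313.02 GROUP BY account

Result:
account | AVG(amount)
--------+------------
ACC-103 | 3979.03    
ACC-106 | 4772.41    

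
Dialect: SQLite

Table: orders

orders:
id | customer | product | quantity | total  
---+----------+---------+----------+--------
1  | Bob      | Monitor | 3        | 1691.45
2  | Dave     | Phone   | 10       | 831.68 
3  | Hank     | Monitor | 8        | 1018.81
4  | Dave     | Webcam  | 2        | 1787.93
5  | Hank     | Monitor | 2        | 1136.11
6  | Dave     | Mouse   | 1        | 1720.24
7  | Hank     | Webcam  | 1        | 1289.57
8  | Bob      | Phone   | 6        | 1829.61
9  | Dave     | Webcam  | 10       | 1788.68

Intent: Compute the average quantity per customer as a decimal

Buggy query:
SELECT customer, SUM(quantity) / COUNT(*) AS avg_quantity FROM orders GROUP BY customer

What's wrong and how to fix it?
Bug: SUM(quantity) and COUNT(*) are both integers; the division truncates the fractional part

Fix: Cast one side to REAL so the division keeps the fractional part

Corrected query:
SELECT customer, SUM(quantity) * 1.0 / COUNT(*) AS avg_quantity FROM orders GROUP BY customer

Result:
customer | avg_quantity
---------+-------------
Bob      | 4.5         
Dave     | 5.75        
Hank     | 3.666667    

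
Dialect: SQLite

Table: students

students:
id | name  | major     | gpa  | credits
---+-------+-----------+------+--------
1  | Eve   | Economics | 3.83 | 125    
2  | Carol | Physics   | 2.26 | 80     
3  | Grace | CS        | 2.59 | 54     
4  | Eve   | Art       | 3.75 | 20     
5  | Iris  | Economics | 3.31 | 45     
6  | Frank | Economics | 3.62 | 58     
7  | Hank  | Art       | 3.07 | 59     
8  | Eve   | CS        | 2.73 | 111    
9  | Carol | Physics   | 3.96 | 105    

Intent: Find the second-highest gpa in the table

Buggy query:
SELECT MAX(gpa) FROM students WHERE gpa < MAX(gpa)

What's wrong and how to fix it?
Bug: MAX(gpa) on the right of the comparison is an aggregate-in-WHERE error

Fix: Compute the overall MAX in a subquery, then take MAX of rows below it

Corrected query:
SELECT MAX(gpa) FROM students WHERE gpa < (SELECT MAX(gpa) FROM students)

Result:
MAX(gpa)
--------
3.83    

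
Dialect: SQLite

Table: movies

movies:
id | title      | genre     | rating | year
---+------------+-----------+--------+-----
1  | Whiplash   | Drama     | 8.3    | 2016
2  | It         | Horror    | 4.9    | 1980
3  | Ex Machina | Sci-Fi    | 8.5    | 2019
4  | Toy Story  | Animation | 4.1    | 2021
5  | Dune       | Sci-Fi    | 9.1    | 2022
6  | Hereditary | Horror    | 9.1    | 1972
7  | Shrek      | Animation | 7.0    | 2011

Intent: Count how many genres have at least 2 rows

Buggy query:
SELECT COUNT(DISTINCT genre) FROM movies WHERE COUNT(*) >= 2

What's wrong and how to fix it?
Bug: COUNT(*) cannot appear in WHERE; the per-group count doesn't exist yet

Fix: Use a subquery that GROUPs and filters with HAVING, then count its rows

Corrected query:
SELECT COUNT(*) FROM (SELECT genre FROM movies GROUP BY genre HAVING COUNT(*) >= 2)

Result:
COUNT(*)
--------
3       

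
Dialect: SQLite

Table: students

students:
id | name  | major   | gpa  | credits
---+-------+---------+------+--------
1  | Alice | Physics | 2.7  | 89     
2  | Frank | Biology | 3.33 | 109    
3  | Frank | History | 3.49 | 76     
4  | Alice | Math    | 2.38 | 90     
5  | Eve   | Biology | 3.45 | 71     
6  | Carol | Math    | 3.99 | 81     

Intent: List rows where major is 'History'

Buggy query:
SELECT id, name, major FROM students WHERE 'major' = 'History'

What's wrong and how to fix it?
Bug: 'major' in single quotes is a string literal, not the column; the comparison is literal-vs-literal and never true

Fix: Reference the column as major without single quotes

Corrected query:
SELECT id, name, major FROM students WHERE major = 'History'

Result:
id | name  | major  
---+-------+--------
3  | Frank | History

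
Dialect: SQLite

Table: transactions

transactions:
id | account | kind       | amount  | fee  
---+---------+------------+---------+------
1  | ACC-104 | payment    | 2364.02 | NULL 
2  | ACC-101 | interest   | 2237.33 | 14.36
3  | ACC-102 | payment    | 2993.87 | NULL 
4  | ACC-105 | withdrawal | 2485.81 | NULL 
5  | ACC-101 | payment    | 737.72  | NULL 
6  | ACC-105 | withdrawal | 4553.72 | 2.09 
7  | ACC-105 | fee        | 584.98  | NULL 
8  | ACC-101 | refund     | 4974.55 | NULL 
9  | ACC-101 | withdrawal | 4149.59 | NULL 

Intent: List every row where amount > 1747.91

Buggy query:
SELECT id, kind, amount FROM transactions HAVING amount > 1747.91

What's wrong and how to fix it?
Bug: This is a non-aggregate query (no GROUP BY, no aggregates), so in SQLite the HAVING clause is invalid here; a row-level condition belongs in WHERE

Fix: Replace HAVING with WHERE since the condition applies to individual rows

Corrected query:
SELECT id, kind, amount FROM transactions WHERE amount > 1747.91

Result:
id | kind       | amount 
---+------------+--------
1  | payment    | 2364.02
2  | interest   | 2237.33
3  | payment    | 2993.87
4  | withdrawal | 2485.81
6  | withdrawal | 4553.72
8  | refund     | 4974.55
9  | withdrawal | 4149.59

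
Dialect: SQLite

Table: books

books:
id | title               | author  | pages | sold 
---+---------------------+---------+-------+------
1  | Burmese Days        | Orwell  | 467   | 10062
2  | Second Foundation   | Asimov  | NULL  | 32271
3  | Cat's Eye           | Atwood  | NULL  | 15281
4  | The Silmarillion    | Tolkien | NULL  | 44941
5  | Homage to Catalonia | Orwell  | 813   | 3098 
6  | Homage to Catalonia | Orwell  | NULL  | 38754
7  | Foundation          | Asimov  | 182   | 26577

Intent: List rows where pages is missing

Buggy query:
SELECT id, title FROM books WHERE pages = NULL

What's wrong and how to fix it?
Bug: '= NULL' is always unknown in SQL three-valued logic, so no rows match

Fix: Replace '= NULL' with 'IS NULL'

Corrected query:
SELECT id, title FROM books WHERE pages IS NULL

Result:
id | title              
---+--------------------
2  | Second Foundation  
3  | Cat's Eye          
4  | The Silmarillion   
6  | Homage to Catalonia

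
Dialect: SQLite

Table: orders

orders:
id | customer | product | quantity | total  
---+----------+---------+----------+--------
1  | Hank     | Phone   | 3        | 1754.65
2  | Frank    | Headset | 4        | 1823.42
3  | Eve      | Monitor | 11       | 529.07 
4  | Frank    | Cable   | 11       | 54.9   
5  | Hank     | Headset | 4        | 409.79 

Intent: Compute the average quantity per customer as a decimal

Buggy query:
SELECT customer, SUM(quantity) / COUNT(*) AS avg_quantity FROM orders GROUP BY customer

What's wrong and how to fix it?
Bug: SUM(quantity) and COUNT(*) are both integers; the division truncates the fractional part

Fix: Cast one side to REAL so the division keeps the fractional part

Corrected query:
SELECT customer, SUM(quantity) * 1.0 / COUNT(*) AS avg_quantity FROM orders GROUP BY customer

Result:
customer | avg_quantity
---------+-------------
Eve      | 11          
Frank    | 7.5         
Hank     | 3.5         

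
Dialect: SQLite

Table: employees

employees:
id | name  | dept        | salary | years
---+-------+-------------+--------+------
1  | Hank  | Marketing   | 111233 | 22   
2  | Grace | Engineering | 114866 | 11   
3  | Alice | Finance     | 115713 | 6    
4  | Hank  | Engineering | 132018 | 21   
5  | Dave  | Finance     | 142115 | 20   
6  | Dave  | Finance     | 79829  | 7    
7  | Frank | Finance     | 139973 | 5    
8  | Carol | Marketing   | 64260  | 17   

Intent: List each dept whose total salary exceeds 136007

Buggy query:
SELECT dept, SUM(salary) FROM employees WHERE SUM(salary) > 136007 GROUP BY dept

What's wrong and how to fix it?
Bug: WHERE runs before GROUP BY, so aggregates aren't available there

Fix: Use HAVING (which filters groups after aggregation) instead of WHERE

Corrected query:
SELECT dept, SUM(salary) FROM employees GROUP BY dept HAVING SUM(salary) > 136007

Result:
dept        | SUM(salary)
------------+------------
Engineering | 246884     
Finance     | 477630     
Marketing   | 175493     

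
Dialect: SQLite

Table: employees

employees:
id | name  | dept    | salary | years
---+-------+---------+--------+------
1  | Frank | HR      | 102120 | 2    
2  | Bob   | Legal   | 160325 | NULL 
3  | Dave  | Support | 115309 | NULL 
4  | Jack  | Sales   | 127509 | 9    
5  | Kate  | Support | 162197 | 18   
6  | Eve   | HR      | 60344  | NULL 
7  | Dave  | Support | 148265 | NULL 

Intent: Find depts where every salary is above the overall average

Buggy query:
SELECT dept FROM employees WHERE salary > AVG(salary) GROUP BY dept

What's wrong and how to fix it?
Bug: WHERE evaluates per row before aggregation, so AVG() is unavailable

Fix: Use a subquery for AVG and a HAVING MIN(...) filter so the condition holds for every row in the group

Corrected query:
SELECT dept FROM employees GROUP BY dept HAVING MIN(salary) > (SELECT AVG(salary) FROM employees)

Result:
dept 
-----
Legal
Sales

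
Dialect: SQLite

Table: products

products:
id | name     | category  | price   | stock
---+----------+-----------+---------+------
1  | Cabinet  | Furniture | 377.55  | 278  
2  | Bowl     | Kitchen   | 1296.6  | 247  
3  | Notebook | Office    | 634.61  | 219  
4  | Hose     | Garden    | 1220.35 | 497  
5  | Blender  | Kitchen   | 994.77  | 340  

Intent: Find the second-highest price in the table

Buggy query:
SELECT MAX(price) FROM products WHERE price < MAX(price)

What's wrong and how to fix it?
Bug: The inner MAX is an aggregate inside WHERE, which is not allowed

Fix: Put the inner MAX in a scalar subquery

Corrected query:
SELECT MAX(price) FROM products WHERE price < (SELECT MAX(price) FROM products)

Result:
MAX(price)
----------
1220.35   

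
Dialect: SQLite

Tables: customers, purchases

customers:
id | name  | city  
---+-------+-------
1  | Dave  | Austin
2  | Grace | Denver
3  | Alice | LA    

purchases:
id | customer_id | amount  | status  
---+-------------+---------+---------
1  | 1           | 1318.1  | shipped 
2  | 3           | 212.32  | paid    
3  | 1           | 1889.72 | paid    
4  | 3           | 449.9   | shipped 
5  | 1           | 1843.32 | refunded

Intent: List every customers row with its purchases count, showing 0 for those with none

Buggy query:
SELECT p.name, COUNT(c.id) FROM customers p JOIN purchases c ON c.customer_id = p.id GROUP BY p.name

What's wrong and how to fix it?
Bug: INNER JOIN drops customers rows that have no matching purchases rows

Fix: Use LEFT JOIN so parents without children still appear (COUNT(c.id) gives 0)

Corrected query:
SELECT p.name, COUNT(c.id) FROM customers p LEFT JOIN purchases c ON c.customer_id = p.id GROUP BY p.name

Result:
name  | COUNT(c.id)
------+------------
Alice | 2          
Dave  | 3          
Grace | 0          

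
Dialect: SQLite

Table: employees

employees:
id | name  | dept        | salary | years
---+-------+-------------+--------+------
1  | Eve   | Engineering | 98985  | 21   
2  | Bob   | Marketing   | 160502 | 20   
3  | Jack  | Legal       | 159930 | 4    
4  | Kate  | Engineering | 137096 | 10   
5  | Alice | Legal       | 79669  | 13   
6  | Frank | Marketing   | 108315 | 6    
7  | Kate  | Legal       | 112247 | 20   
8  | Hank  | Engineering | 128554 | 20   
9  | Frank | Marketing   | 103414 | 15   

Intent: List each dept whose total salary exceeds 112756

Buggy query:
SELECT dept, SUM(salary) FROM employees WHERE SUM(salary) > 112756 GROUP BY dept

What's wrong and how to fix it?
Bug: Aggregate functions cannot appear in a WHERE clause

Fix: Use HAVING (which filters groups after aggregation) instead of WHERE

Corrected query:
SELECT dept, SUM(salary) FROM employees GROUP BY dept HAVING SUM(salary) > 112756

Result:
dept        | SUM(salary)
------------+------------
Engineering | 364635     
Legal       | 351846     
Marketing   | 372231     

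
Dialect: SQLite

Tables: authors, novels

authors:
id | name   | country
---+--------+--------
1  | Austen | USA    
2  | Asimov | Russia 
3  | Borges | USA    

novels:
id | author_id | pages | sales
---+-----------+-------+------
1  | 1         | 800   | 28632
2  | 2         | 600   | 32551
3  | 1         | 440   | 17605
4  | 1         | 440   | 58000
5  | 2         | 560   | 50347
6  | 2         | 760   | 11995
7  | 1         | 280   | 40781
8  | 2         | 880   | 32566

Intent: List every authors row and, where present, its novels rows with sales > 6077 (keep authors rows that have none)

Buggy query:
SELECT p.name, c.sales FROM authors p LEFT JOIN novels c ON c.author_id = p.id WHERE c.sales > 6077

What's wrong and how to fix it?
Bug: A WHERE condition on the right-hand table after LEFT JOIN drops unmatched parents

Fix: Move the right-table condition into the ON clause so unmatched parents are kept

Corrected query:
SELECT p.name, c.sales FROM authors p LEFT JOIN novels c ON c.author_id = p.id AND c.sales > 6077

Result:
name   | sales
-------+------
Austen | 17605
Austen | 28632
Austen | 40781
Austen | 58000
Asimov | 11995
Asimov | 32551
Asimov | 32566
Asimov | 50347
Borges | NULL 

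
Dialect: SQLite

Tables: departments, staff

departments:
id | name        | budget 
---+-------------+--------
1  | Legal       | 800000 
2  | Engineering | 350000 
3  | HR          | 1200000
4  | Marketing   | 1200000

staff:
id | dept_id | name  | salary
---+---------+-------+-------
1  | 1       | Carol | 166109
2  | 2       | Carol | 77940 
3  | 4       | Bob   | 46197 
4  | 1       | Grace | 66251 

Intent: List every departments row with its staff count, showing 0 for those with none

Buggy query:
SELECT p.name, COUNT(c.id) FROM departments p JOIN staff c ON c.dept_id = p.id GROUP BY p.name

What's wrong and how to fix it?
Bug: INNER JOIN drops departments rows that have no matching staff rows

Fix: Use LEFT JOIN so parents without children still appear (COUNT(c.id) gives 0)

Corrected query:
SELECT p.name, COUNT(c.id) FROM departments p LEFT JOIN staff c ON c.dept_id = p.id GROUP BY p.name

Result:
name        | COUNT(c.id)
------------+------------
Engineering | 1          
HR          | 0          
Legal       | 2          
Marketing   | 1          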